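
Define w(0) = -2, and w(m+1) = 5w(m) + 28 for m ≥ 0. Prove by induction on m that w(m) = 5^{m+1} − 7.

Base case: w(0) = -2, and 5^{0+1} − 7 = 5 − 7 = -2.
Assume w(k) = 5^{k+1} − 7 for some k ≥ 0.
Then w(k+1) = 5w(k) + 28 = 5·(5^{k+1} − 7) + 28 = 5^{k+2} − 35 + 28 = 5^{k+2} − 7.
So the formula holds for k+1, and by induction w(m) = 5^{m+1} − 7 for all m ≥ 0.

w(m) = 5^{m+1} − 7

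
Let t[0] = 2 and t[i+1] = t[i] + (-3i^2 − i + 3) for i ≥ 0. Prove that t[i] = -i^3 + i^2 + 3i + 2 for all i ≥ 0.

Base case: t[0] = 2, and -0^3 + 0^2 + 3·0 + 2 = 2.
Assume t[r] = -r^3 + r^2 + 3r + 2.
Then t[r+1] = t[r] + (-3r^2 − r + 3) = (-r^3 + r^2 + 3r + 2) + (-3r^2 − r + 3) = -r^3 − 2r^2 + 2r + 5,
and -(r+1)^3 + (r+1)^2 + 3·(r+1) + 2 = -r^3 − 2r^2 + 2r + 5.
This completes the inductive step, so t[i] = -i^3 + i^2 + 3i + 2 for all i ≥ 0.

t[i] = -i^3 + i^2 + 3i + 2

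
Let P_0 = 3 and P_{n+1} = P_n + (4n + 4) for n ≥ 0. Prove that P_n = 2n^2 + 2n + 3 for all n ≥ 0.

Base case: P_0 = 3, and 2·0^2 + 2·0 + 3 = 3.
Assume P_r = 2r^2 + 2r + 3.
Then P_{r+1} = P_r + (4r + 4) = (2r^2 + 2r + 3) + (4r + 4) = 2r^2 + 6r + 7,
and 2·(r+1)^2 + 2·(r+1) + 3 = 2r^2 + 6r + 7.
Hence P_n = 2n^2 + 2n + 3 for every n ≥ 0, by induction.

P_n = 2n^2 + 2n + 3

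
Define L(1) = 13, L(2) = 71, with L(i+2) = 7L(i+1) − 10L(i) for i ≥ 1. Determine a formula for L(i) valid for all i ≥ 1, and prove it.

Claim: L(i) = 3·5^i − 2^i.

Base cases: L(1) = 13 and 3·5^1 − 2^1 = 13; L(2) = 71 and 3·5^2 − 2^2 = 71.
Assume L(t) = 3·5^t − 2^t for all 1 ≤ t ≤ j, where j ≥ 2.
Then L(j+1) = 7L(j) − 10L(j−1) = 7·(3·5^j − 2^j) − 10·(3·5^{j−1} − 2^{j−1}) = 3·(7·5 − 10)5^{j−1} − (7·2 − 10)2^{j−1} = 75·5^{j−1} − 4·2^{j−1} = 3·5^{j+1} − 2^{j+1}.
By strong induction, L(i) = 3·5^i − 2^i for all i ≥ 1.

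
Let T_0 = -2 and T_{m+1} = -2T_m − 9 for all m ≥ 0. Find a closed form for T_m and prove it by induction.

Claim: T_m = (-2)^m − 3.

Base case: T_0 = -2, and (-2)^0 − 3 = 1 − 3 = -2.
Assume T_k = (-2)^k − 3 for some k ≥ 0.
Then T_{k+1} = -2T_k − 9 = -2·((-2)^k − 3) − 9 = -2·(-2)^k + 6 − 9 = (-2)^{k+1} − 3.
By induction, T_m = (-2)^m − 3 for all m ≥ 0.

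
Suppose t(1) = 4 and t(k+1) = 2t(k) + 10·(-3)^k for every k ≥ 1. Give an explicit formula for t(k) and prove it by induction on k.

Claim: t(k) = -2^k − 2·(-3)^k.

Base case: t(1) = 4, and -2^1 − 2·(-3)^1 = -2 + 6 = 4.
Assume t(j) = -2^j − 2·(-3)^j for some j ≥ 1.
Then t(j+1) = 2t(j) + 10·(-3)^j = 2·(-2^j − 2·(-3)^j) + 10·(-3)^j = -2^{j+1} − 4·(-3)^j + 10·(-3)^j = -2^{j+1} + 6·(-3)^j = -2^{j+1} − 2·(-3)^{j+1}.
This completes the inductive step, so t(k) = -2^k − 2·(-3)^k for all k ≥ 1.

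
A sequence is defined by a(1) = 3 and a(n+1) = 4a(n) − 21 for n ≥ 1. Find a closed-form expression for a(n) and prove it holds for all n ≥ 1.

Claim: a(n) = -4^n + 7.

Base case: a(1) = 3, and -4^1 + 7 = -4 + 7 = 3.
Assume a(k) = -4^k + 7 for some k ≥ 1.
Then a(k+1) = 4a(k) − 21 = 4·(-4^k + 7) − 21 = -4^{k+1} + 28 − 21 = -4^{k+1} + 7.
Hence a(n) = -4^n + 7 for every n ≥ 1, by induction.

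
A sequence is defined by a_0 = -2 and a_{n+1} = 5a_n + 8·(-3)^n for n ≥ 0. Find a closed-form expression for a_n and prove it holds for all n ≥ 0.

Claim: a_n = -5^n − (-3)^n.

Base case: a_0 = -2, and -5^0 − (-3)^0 = -1 − 1 = -2.
Assume a_j = -5^j − (-3)^j for some j ≥ 0.
Then a_{j+1} = 5a_j + 8·(-3)^j = 5·(-5^j − (-3)^j) + 8·(-3)^j = -5^{j+1} − 5·(-3)^j + 8·(-3)^j = -5^{j+1} + 3·(-3)^j = -5^{j+1} − (-3)^{j+1}.
Hence a_n = -5^n − (-3)^n for every n ≥ 0, by induction.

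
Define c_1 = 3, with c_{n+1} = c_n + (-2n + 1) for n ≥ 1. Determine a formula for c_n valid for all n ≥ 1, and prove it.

Claim: c_n = -n^2 + 2n + 2.

Base case: c_1 = 3, and -1^2 + 2·1 + 2 = 3.
Assume c_r = -r^2 + 2r + 2.
Then c_{r+1} = c_r + (-2r + 1) = (-r^2 + 2r + 2) + (-2r + 1) = -r^2 + 3,
and -(r+1)^2 + 2·(r+1) + 2 = -r^2 + 3.
Hence c_n = -n^2 + 2n + 2 for every n ≥ 1, by induction.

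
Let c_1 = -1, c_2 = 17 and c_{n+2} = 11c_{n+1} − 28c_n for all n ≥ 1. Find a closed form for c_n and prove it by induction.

Claim: c_n = 7^n − 2·4^n.

Base cases: c_1 = -1 and 7^1 − 2·4^1 = -1; c_2 = 17 and 7^2 − 2·4^2 = 17.
Assume c_j = 7^j − 2·4^j for all 1 ≤ j ≤ r, where r ≥ 2.
Then c_{r+1} = 11c_r − 28c_{r−1} = 11·(7^r − 2·4^r) − 28·(7^{r−1} − 2·4^{r−1}) = (11·7 − 28)7^{r−1} − 2·(11·4 − 28)4^{r−1} = 49·7^{r−1} − 32·4^{r−1} = 7^{r+1} − 2·4^{r+1}.
Hence c_n = 7^n − 2·4^n for every n ≥ 1, by strong induction.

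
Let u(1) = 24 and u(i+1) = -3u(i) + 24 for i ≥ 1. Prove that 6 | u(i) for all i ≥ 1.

Base case: u(1) = 24 = 6·4, so 6 | u(1).
Assume 6 | u(k), so u(k) = 6t for some integer t.
Then u(k+1) = -3u(k) + 24 = -3·(6t) + 24 = 6(-3t + 4), so 6 | u(k+1).
This completes the inductive step, so 6 | u(i) for all i ≥ 1.

6 | u(i)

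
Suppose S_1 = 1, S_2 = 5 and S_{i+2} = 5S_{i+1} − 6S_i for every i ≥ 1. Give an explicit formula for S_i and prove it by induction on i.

Claim: S_i = 3^i − 2^i.

Base cases: S_1 = 1 and 3^1 − 2^1 = 1; S_2 = 5 and 3^2 − 2^2 = 5.
Assume S_t = 3^t − 2^t for all 1 ≤ t ≤ j, where j ≥ 2.
Then S_{j+1} = 5S_j − 6S_{j−1} = 5·(3^j − 2^j) − 6·(3^{j−1} − 2^{j−1}) = (5·3 − 6)3^{j−1} − (5·2 − 6)2^{j−1} = 9·3^{j−1} − 4·2^{j−1} = 3^{j+1} − 2^{j+1}.
By strong induction, S_i = 3^i − 2^i for all i ≥ 1.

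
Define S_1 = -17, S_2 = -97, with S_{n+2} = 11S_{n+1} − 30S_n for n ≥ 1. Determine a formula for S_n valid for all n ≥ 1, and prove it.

Claim: S_n = -5^n − 2·6^n.

Base cases: S_1 = -17 and -5^1 − 2·6^1 = -17; S_2 = -97 and -5^2 − 2·6^2 = -97.
Assume S_j = -5^j − 2·6^j for all 1 ≤ j ≤ k, where k ≥ 2.
Then S_{k+1} = 11S_k − 30S_{k−1} = 11·(-5^k − 2·6^k) − 30·(-5^{k−1} − 2·6^{k−1}) = -(11·5 − 30)5^{k−1} − 2·(11·6 − 30)6^{k−1} = -25·5^{k−1} − 72·6^{k−1} = -5^{k+1} − 2·6^{k+1}.
So the formula holds for k+1, and by strong induction S_n = -5^n − 2·6^n for all n ≥ 1.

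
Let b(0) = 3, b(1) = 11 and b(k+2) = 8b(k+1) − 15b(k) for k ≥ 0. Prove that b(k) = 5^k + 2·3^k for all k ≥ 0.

Base cases: b(0) = 3 and 5^0 + 2·3^0 = 3; b(1) = 11 and 5^1 + 2·3^1 = 11.
Assume b(j) = 5^j + 2·3^j for all 0 ≤ j ≤ m, where m ≥ 1.
Then b(m+1) = 8b(m) − 15b(m−1) = 8·(5^m + 2·3^m) − 15·(5^{m−1} + 2·3^{m−1}) = (8·5 − 15)5^{m−1} + 2·(8·3 − 15)3^{m−1} = 25·5^{m−1} + 18·3^{m−1} = 5^{m+1} + 2·3^{m+1}.
Hence b(k) = 5^k + 2·3^k for every k ≥ 0, by strong induction.

b(k) = 5^k + 2·3^k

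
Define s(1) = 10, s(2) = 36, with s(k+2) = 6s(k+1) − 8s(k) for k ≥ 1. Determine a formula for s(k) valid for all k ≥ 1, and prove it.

Claim: s(k) = 2^k + 2·4^k.

Base cases: s(1) = 10 and 2^1 + 2·4^1 = 10; s(2) = 36 and 2^2 + 2·4^2 = 36.
Assume s(j) = 2^j + 2·4^j for all 1 ≤ j ≤ r, where r ≥ 2.
Then s(r+1) = 6s(r) − 8s(r−1) = 6·(2^r + 2·4^r) − 8·(2^{r−1} + 2·4^{r−1}) = (6·2 − 8)2^{r−1} + 2·(6·4 − 8)4^{r−1} = 4·2^{r−1} + 32·4^{r−1} = 2^{r+1} + 2·4^{r+1}.
By strong induction, s(k) = 2^k + 2·4^k for all k ≥ 1.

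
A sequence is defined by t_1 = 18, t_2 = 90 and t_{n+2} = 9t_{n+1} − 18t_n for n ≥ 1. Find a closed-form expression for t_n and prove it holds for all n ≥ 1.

Claim: t_n = 2·6^n + 2·3^n.

Base cases: t_1 = 18 and 2·6^1 + 2·3^1 = 18; t_2 = 90 and 2·6^2 + 2·3^2 = 90.
Assume t_j = 2·6^j + 2·3^j for all 1 ≤ j ≤ m, where m ≥ 2.
Then t_{m+1} = 9t_m − 18t_{m−1} = 9·(2·6^m + 2·3^m) − 18·(2·6^{m−1} + 2·3^{m−1}) = 2·(9·6 − 18)6^{m−1} + 2·(9·3 − 18)3^{m−1} = 72·6^{m−1} + 18·3^{m−1} = 2·6^{m+1} + 2·3^{m+1}.
By strong induction, t_n = 2·6^n + 2·3^n for all n ≥ 1.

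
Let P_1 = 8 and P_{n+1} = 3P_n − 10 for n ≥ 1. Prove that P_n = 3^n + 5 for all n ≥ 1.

Base case: P_1 = 8, and 3^1 + 5 = 3 + 5 = 8.
Assume P_m = 3^m + 5 for some m ≥ 1.
Then P_{m+1} = 3P_m − 10 = 3·(3^m + 5) − 10 = 3^{m+1} + 15 − 10 = 3^{m+1} + 5.
Hence P_n = 3^n + 5 for every n ≥ 1, by induction.

P_n = 3^n + 5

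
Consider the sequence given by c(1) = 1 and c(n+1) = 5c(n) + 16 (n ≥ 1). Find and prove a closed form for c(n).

Claim: c(n) = 5^n − 4.

Base case: c(1) = 1, and 5^1 − 4 = 5 − 4 = 1.
Assume c(r) = 5^r − 4 for some r ≥ 1.
Then c(r+1) = 5c(r) + 16 = 5·(5^r − 4) + 16 = 5^{r+1} − 20 + 16 = 5^{r+1} − 4.
By induction, c(n) = 5^n − 4 for all n ≥ 1.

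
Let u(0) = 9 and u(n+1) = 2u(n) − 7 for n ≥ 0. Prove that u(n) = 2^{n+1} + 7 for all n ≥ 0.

Base case: u(0) = 9, and 2^{0+1} + 7 = 2 + 7 = 9.
Assume u(k) = 2^{k+1} + 7 for some k ≥ 0.
Then u(k+1) = 2u(k) − 7 = 2·(2^{k+1} + 7) − 7 = 2^{k+2} + 14 − 7 = 2^{k+2} + 7.
This completes the inductive step, so u(n) = 2^{n+1} + 7 for all n ≥ 0.

u(n) = 2^{n+1} + 7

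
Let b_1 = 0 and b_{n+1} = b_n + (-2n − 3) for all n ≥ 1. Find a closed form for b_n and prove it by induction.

Claim: b_n = -n^2 − 2n + 3.

Base case: b_1 = 0, and -1^2 − 2·1 + 3 = 0.
Assume b_r = -r^2 − 2r + 3.
Then b_{r+1} = b_r + (-2r − 3) = (-r^2 − 2r + 3) + (-2r − 3) = -r^2 − 4r,
and -(r+1)^2 − 2·(r+1) + 3 = -r^2 − 4r.
Hence b_n = -n^2 − 2n + 3 for every n ≥ 1, by induction.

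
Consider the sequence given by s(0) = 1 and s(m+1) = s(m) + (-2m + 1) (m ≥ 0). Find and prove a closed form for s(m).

Claim: s(m) = -m^2 + 2m + 1.

Base case: s(0) = 1, and -0^2 + 2·0 + 1 = 1.
Assume s(j) = -j^2 + 2j + 1.
Then s(j+1) = s(j) + (-2j + 1) = (-j^2 + 2j + 1) + (-2j + 1) = -j^2 + 2,
and -(j+1)^2 + 2·(j+1) + 1 = -j^2 + 2.
This completes the inductive step, so s(m) = -m^2 + 2m + 1 for all m ≥ 0.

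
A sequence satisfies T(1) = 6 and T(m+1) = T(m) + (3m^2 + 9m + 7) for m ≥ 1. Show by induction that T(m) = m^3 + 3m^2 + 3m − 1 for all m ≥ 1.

Base case: T(1) = 6, and 1^3 + 3·1^2 + 3·1 − 1 = 6.
Assume T(k) = k^3 + 3k^2 + 3k − 1.
Then T(k+1) = T(k) + (3k^2 + 9k + 7) = (k^3 + 3k^2 + 3k − 1) + (3k^2 + 9k + 7) = k^3 + 6k^2 + 12k + 6,
and (k+1)^3 + 3·(k+1)^2 + 3·(k+1) − 1 = k^3 + 6k^2 + 12k + 6.
Hence T(m) = m^3 + 3m^2 + 3m − 1 for every m ≥ 1, by induction.

T(m) = m^3 + 3m^2 + 3m − 1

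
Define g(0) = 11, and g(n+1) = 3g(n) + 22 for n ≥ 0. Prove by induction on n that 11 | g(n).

Base case: g(0) = 11 = 11·1, so 11 | g(0).
Assume 11 | g(m), so g(m) = 11t for some integer t.
Then g(m+1) = 3g(m) + 22 = 3·(11t) + 22 = 11(3t + 2), so 11 | g(m+1).
This completes the inductive step, so 11 | g(n) for all n ≥ 0.

11 | g(n)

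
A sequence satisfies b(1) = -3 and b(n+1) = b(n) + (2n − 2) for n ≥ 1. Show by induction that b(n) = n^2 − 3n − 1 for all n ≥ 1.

Base case: b(1) = -3, and 1^2 − 3·1 − 1 = -3.
Assume b(j) = j^2 − 3j − 1.
Then b(j+1) = b(j) + (2j − 2) = (j^2 − 3j − 1) + (2j − 2) = j^2 − j − 3,
and (j+1)^2 − 3·(j+1) − 1 = j^2 − j − 3.
Hence b(n) = n^2 − 3n − 1 for every n ≥ 1, by induction.

b(n) = n^2 − 3n − 1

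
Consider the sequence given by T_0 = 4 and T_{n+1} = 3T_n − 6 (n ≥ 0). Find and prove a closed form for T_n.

Claim: T_n = 3^n + 3.

Base case: T_0 = 4, and 3^0 + 3 = 1 + 3 = 4.
Assume T_m = 3^m + 3 for some m ≥ 0.
Then T_{m+1} = 3T_m − 6 = 3·(3^m + 3) − 6 = 3^{m+1} + 9 − 6 = 3^{m+1} + 3.
Hence T_n = 3^n + 3 for every n ≥ 0, by induction.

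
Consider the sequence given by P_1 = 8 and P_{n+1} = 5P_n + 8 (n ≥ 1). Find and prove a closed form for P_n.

Claim: P_n = 2·5^n − 2.

Base case: P_1 = 8, and 2·5^1 − 2 = 10 − 2 = 8.
Assume P_m = 2·5^m − 2 for some m ≥ 1.
Then P_{m+1} = 5P_m + 8 = 5·(2·5^m − 2) + 8 = 10·5^m − 10 + 8 = 2·5^{m+1} − 2.
So the formula holds for m+1, and by induction P_n = 2·5^n − 2 for all n ≥ 1.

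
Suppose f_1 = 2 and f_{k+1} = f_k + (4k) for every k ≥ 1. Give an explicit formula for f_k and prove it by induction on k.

Claim: f_k = 2k^2 − 2k + 2.

Base case: f_1 = 2, and 2·1^2 − 2·1 + 2 = 2.
Assume f_j = 2j^2 − 2j + 2.
Then f_{j+1} = f_j + (4j) = (2j^2 − 2j + 2) + (4j) = 2j^2 + 2j + 2,
and 2·(j+1)^2 − 2·(j+1) + 2 = 2j^2 + 2j + 2.
Hence f_k = 2k^2 − 2k + 2 for every k ≥ 1, by induction.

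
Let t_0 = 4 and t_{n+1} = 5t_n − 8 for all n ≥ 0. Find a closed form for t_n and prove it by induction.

Claim: t_n = 2·5^n + 2.

Base case: t_0 = 4, and 2·5^0 + 2 = 2 + 2 = 4.
Assume t_r = 2·5^r + 2 for some r ≥ 0.
Then t_{r+1} = 5t_r − 8 = 5·(2·5^r + 2) − 8 = 10·5^r + 10 − 8 = 2·5^{r+1} + 2.
Hence t_n = 2·5^n + 2 for every n ≥ 0, by induction.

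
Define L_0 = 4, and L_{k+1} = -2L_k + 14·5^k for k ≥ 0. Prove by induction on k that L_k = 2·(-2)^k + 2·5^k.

Base case: L_0 = 4, and 2·(-2)^0 + 2·5^0 = 2 + 2 = 4.
Assume L_j = 2·(-2)^j + 2·5^j for some j ≥ 0.
Then L_{j+1} = -2L_j + 14·5^j = -2·(2·(-2)^j + 2·5^j) + 14·5^j = 2·(-2)^{j+1} − 4·5^j + 14·5^j = 2·(-2)^{j+1} + 10·5^j = 2·(-2)^{j+1} + 2·5^{j+1}.
By induction, L_k = 2·(-2)^k + 2·5^k for all k ≥ 0.

L_k = 2·(-2)^k + 2·5^k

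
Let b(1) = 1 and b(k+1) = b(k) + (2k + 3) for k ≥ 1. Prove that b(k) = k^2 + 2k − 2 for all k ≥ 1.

Base case: b(1) = 1, and 1^2 + 2·1 − 2 = 1.
Assume b(m) = m^2 + 2m − 2.
Then b(m+1) = b(m) + (2m + 3) = (m^2 + 2m − 2) + (2m + 3) = m^2 + 4m + 1,
and (m+1)^2 + 2·(m+1) − 2 = m^2 + 4m + 1.
By induction, b(k) = k^2 + 2k − 2 for all k ≥ 1.

b(k) = k^2 + 2k − 2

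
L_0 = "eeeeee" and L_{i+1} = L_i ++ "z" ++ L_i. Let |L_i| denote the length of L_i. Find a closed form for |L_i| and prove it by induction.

Claim: |L_i| = 7·2^i − 1.

Base case: |L_0| = 6, and 7·2^0 − 1 = 6.
Assume |L_k| = 7·2^k − 1.
Then |L_{k+1}| = |L_k| + 1 + |L_k| = 2|L_k| + 1 = 2(7·2^k − 1) + 1 = 7·2^{k+1} − 2 + 1 = 7·2^{k+1} − 1.
So the formula holds for k+1, and by induction |L_i| = 7·2^i − 1 for all i ≥ 0.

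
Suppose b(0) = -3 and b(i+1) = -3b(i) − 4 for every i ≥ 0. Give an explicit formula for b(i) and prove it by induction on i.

Claim: b(i) = -2·(-3)^i − 1.

Base case: b(0) = -3, and -2·(-3)^0 − 1 = -2 − 1 = -3.
Assume b(k) = -2·(-3)^k − 1 for some k ≥ 0.
Then b(k+1) = -3b(k) − 4 = -3·(-2·(-3)^k − 1) − 4 = 6·(-3)^k + 3 − 4 = -2·(-3)^{k+1} − 1.
This completes the inductive step, so b(i) = -2·(-3)^i − 1 for all i ≥ 0.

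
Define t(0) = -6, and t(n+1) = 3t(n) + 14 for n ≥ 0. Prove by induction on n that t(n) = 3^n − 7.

Base case: t(0) = -6, and 3^0 − 7 = 1 − 7 = -6.
Assume t(k) = 3^k − 7 for some k ≥ 0.
Then t(k+1) = 3t(k) + 14 = 3·(3^k − 7) + 14 = 3^{k+1} − 21 + 14 = 3^{k+1} − 7.
So the formula holds for k+1, and by induction t(n) = 3^n − 7 for all n ≥ 0.

t(n) = 3^n − 7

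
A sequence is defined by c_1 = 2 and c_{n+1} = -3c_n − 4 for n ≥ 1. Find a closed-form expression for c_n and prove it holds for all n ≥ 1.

Claim: c_n = -(-3)^n − 1.

Base case: c_1 = 2, and -(-3)^1 − 1 = 3 − 1 = 2.
Assume c_k = -(-3)^k − 1 for some k ≥ 1.
Then c_{k+1} = -3c_k − 4 = -3·(-(-3)^k − 1) − 4 = 3·(-3)^k + 3 − 4 = -(-3)^{k+1} − 1.
So the formula holds for k+1, and by induction c_n = -(-3)^n − 1 for all n ≥ 1.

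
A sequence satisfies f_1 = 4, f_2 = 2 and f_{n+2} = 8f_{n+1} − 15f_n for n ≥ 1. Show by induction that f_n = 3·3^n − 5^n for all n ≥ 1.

Base cases: f_1 = 4 and 3·3^1 − 5^1 = 4; f_2 = 2 and 3·3^2 − 5^2 = 2.
Assume f_j = 3·3^j − 5^j for all 1 ≤ j ≤ k, where k ≥ 2.
Then f_{k+1} = 8f_k − 15f_{k−1} = 8·(3·3^k − 5^k) − 15·(3·3^{k−1} − 5^{k−1}) = 3·(8·3 − 15)3^{k−1} − (8·5 − 15)5^{k−1} = 27·3^{k−1} − 25·5^{k−1} = 3·3^{k+1} − 5^{k+1}.
This completes the inductive step, so f_n = 3·3^n − 5^n for all n ≥ 1.

f_n = 3·3^n − 5^n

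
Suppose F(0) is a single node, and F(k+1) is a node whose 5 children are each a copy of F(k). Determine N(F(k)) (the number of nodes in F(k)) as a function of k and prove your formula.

Claim: N(F(k)) = (5^{k+1} − 1)/4.

Base case: N(F(0)) = 1, and (5^{0+1} − 1)/4 = 1.
Assume N(F(r)) = (5^{r+1} − 1)/4.
Then N(F(r+1)) = 1 + 5N(F(r)) = 1 + 5·(5^{r+1} − 1)/4 = 1 + (5^{r+2} − 5)/4 = (4 + 5^{r+2} − 5)/4 = (5^{r+2} − 1)/4.
Hence N(F(k)) = (5^{k+1} − 1)/4 for every k ≥ 0, by induction.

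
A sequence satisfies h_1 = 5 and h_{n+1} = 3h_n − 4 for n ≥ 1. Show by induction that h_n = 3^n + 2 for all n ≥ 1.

Base case: h_1 = 5, and 3^1 + 2 = 3 + 2 = 5.
Assume h_r = 3^r + 2 for some r ≥ 1.
Then h_{r+1} = 3h_r − 4 = 3·(3^r + 2) − 4 = 3^{r+1} + 6 − 4 = 3^{r+1} + 2.
This completes the inductive step, so h_n = 3^n + 2 for all n ≥ 1.

h_n = 3^n + 2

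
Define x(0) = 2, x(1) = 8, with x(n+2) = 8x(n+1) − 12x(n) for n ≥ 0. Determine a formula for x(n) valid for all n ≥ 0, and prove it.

Claim: x(n) = 2^n + 6^n.

Base cases: x(0) = 2 and 2^0 + 6^0 = 2; x(1) = 8 and 2^1 + 6^1 = 8.
Assume x(j) = 2^j + 6^j for all 0 ≤ j ≤ m, where m ≥ 1.
Then x(m+1) = 8x(m) − 12x(m−1) = 8·(2^m + 6^m) − 12·(2^{m−1} + 6^{m−1}) = (8·2 − 12)2^{m−1} + (8·6 − 12)6^{m−1} = 4·2^{m−1} + 36·6^{m−1} = 2^{m+1} + 6^{m+1}.
Hence x(n) = 2^n + 6^n for every n ≥ 0, by strong induction.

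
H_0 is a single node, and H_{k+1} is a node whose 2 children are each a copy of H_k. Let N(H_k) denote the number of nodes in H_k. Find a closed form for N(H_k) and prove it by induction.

Claim: N(H_k) = 2^{k+1} − 1.

Base case: N(H_0) = 1, and 2^{0+1} − 1 = 1.
Assume N(H_j) = 2^{j+1} − 1.
Then N(H_{j+1}) = 1 + 2N(H_j) = 1 + 2(2^{j+1} − 1) = 2^{j+2} − 2 + 1 = 2^{j+2} − 1.
By induction, N(H_k) = 2^{k+1} − 1 for all k ≥ 0.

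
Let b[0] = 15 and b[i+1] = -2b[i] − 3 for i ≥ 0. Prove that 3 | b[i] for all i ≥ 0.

Base case: b[0] = 15 = 3·5, so 3 | b[0].
Assume 3 | b[r], so b[r] = 3t for some integer t.
Then b[r+1] = -2b[r] − 3 = -2·(3t) − 3 = 3(-2t − 1), so 3 | b[r+1].
So the property holds for r+1, and by induction 3 | b[i] for all i ≥ 0.

3 | b[i]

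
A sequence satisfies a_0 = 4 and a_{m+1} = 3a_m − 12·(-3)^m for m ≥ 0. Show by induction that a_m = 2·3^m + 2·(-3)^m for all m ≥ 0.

Base case: a_0 = 4, and 2·3^0 + 2·(-3)^0 = 2 + 2 = 4.
Assume a_r = 2·3^r + 2·(-3)^r for some r ≥ 0.
Then a_{r+1} = 3a_r − 12·(-3)^r = 3·(2·3^r + 2·(-3)^r) − 12·(-3)^r = 2·3^{r+1} + 6·(-3)^r − 12·(-3)^r = 2·3^{r+1} − 6·(-3)^r = 2·3^{r+1} + 2·(-3)^{r+1}.
This completes the inductive step, so a_m = 2·3^m + 2·(-3)^m for all m ≥ 0.

a_m = 2·3^m + 2·(-3)^m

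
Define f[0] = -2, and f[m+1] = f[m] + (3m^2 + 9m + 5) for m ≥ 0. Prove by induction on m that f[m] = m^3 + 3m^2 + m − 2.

Base case: f[0] = -2, and 0^3 + 3·0^2 + 0 − 2 = -2.
Assume f[j] = j^3 + 3j^2 + j − 2.
Then f[j+1] = f[j] + (3j^2 + 9j + 5) = (j^3 + 3j^2 + j − 2) + (3j^2 + 9j + 5) = j^3 + 6j^2 + 10j + 3,
and (j+1)^3 + 3·(j+1)^2 + (j+1) − 2 = j^3 + 6j^2 + 10j + 3.
Hence f[m] = m^3 + 3m^2 + m − 2 for every m ≥ 0, by induction.

f[m] = m^3 + 3m^2 + m − 2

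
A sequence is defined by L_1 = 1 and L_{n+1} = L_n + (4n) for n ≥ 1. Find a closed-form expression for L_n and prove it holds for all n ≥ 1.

Claim: L_n = 2n^2 − 2n + 1.

Base case: L_1 = 1, and 2·1^2 − 2·1 + 1 = 1.
Assume L_m = 2m^2 − 2m + 1.
Then L_{m+1} = L_m + (4m) = (2m^2 − 2m + 1) + (4m) = 2m^2 + 2m + 1,
and 2·(m+1)^2 − 2·(m+1) + 1 = 2m^2 + 2m + 1.
Hence L_n = 2n^2 − 2n + 1 for every n ≥ 1, by induction.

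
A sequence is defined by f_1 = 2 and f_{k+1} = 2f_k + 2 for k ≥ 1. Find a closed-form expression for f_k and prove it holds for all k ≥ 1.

Claim: f_k = 2^{k+1} − 2.

Base case: f_1 = 2, and 2^{1+1} − 2 = 4 − 2 = 2.
Assume f_r = 2^{r+1} − 2 for some r ≥ 1.
Then f_{r+1} = 2f_r + 2 = 2·(2^{r+1} − 2) + 2 = 2^{r+2} − 4 + 2 = 2^{r+2} − 2.
This completes the inductive step, so f_k = 2^{k+1} − 2 for all k ≥ 1.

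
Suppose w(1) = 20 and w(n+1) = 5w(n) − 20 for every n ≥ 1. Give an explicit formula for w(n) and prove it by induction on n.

Claim: w(n) = 3·5^n + 5.

Base case: w(1) = 20, and 3·5^1 + 5 = 15 + 5 = 20.
Assume w(k) = 3·5^k + 5 for some k ≥ 1.
Then w(k+1) = 5w(k) − 20 = 5·(3·5^k + 5) − 20 = 15·5^k + 25 − 20 = 3·5^{k+1} + 5.
So the formula holds for k+1, and by induction w(n) = 3·5^n + 5 for all n ≥ 1.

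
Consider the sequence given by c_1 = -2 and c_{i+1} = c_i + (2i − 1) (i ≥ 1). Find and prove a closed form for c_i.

Claim: c_i = i^2 − 2i − 1.

Base case: c_1 = -2, and 1^2 − 2·1 − 1 = -2.
Assume c_j = j^2 − 2j − 1.
Then c_{j+1} = c_j + (2j − 1) = (j^2 − 2j − 1) + (2j − 1) = j^2 − 2,
and (j+1)^2 − 2·(j+1) − 1 = j^2 − 2.
Hence c_i = i^2 − 2i − 1 for every i ≥ 1, by induction.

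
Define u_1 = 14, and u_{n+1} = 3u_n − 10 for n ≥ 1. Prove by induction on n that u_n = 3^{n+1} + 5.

Base case: u_1 = 14, and 3^{1+1} + 5 = 9 + 5 = 14.
Assume u_j = 3^{j+1} + 5 for some j ≥ 1.
Then u_{j+1} = 3u_j − 10 = 3·(3^{j+1} + 5) − 10 = 3^{j+2} + 15 − 10 = 3^{j+2} + 5.
So the formula holds for j+1, and by induction u_n = 3^{n+1} + 5 for all n ≥ 1.

u_n = 3^{n+1} + 5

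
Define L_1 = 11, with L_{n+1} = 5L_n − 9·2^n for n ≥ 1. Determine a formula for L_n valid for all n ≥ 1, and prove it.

Claim: L_n = 5^n + 3·2^n.

Base case: L_1 = 11, and 5^1 + 3·2^1 = 5 + 6 = 11.
Assume L_m = 5^m + 3·2^m for some m ≥ 1.
Then L_{m+1} = 5L_m − 9·2^m = 5·(5^m + 3·2^m) − 9·2^m = 5^{m+1} + 15·2^m − 9·2^m = 5^{m+1} + 6·2^m = 5^{m+1} + 3·2^{m+1}.
Hence L_n = 5^n + 3·2^n for every n ≥ 1, by induction.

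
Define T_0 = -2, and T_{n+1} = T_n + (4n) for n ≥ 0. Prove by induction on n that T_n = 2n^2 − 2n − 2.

Base case: T_0 = -2, and 2·0^2 − 2·0 − 2 = -2.
Assume T_k = 2k^2 − 2k − 2.
Then T_{k+1} = T_k + (4k) = (2k^2 − 2k − 2) + (4k) = 2k^2 + 2k − 2,
and 2·(k+1)^2 − 2·(k+1) − 2 = 2k^2 + 2k − 2.
Hence T_n = 2n^2 − 2n − 2 for every n ≥ 0, by induction.

T_n = 2n^2 − 2n − 2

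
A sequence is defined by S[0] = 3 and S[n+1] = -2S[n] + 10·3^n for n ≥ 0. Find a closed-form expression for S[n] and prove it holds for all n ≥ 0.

Claim: S[n] = (-2)^n + 2·3^n.

Base case: S[0] = 3, and (-2)^0 + 2·3^0 = 1 + 2 = 3.
Assume S[r] = (-2)^r + 2·3^r for some r ≥ 0.
Then S[r+1] = -2S[r] + 10·3^r = -2·((-2)^r + 2·3^r) + 10·3^r = (-2)^{r+1} − 4·3^r + 10·3^r = (-2)^{r+1} + 6·3^r = (-2)^{r+1} + 2·3^{r+1}.
By induction, S[n] = (-2)^n + 2·3^n for all n ≥ 0.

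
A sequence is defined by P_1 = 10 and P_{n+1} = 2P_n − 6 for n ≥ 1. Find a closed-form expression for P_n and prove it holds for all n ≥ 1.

Claim: P_n = 2^{n+1} + 6.

Base case: P_1 = 10, and 2^{1+1} + 6 = 4 + 6 = 10.
Assume P_r = 2^{r+1} + 6 for some r ≥ 1.
Then P_{r+1} = 2P_r − 6 = 2·(2^{r+1} + 6) − 6 = 2^{r+2} + 12 − 6 = 2^{r+2} + 6.
So the formula holds for r+1, and by induction P_n = 2^{n+1} + 6 for all n ≥ 1.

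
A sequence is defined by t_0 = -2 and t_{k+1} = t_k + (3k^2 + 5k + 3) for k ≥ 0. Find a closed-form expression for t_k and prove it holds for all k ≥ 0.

Claim: t_k = k^3 + k^2 + k − 2.

Base case: t_0 = -2, and 0^3 + 0^2 + 0 − 2 = -2.
Assume t_r = r^3 + r^2 + r − 2.
Then t_{r+1} = t_r + (3r^2 + 5r + 3) = (r^3 + r^2 + r − 2) + (3r^2 + 5r + 3) = r^3 + 4r^2 + 6r + 1,
and (r+1)^3 + (r+1)^2 + (r+1) − 2 = r^3 + 4r^2 + 6r + 1.
This completes the inductive step, so t_k = k^3 + k^2 + k − 2 for all k ≥ 0.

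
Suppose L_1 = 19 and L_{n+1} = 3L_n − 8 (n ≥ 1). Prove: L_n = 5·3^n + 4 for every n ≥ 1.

Base case: L_1 = 19, and 5·3^1 + 4 = 15 + 4 = 19.
Assume L_k = 5·3^k + 4 for some k ≥ 1.
Then L_{k+1} = 3L_k − 8 = 3·(5·3^k + 4) − 8 = 15·3^k + 12 − 8 = 5·3^{k+1} + 4.
This completes the inductive step, so L_n = 5·3^n + 4 for all n ≥ 1.

L_n = 5·3^n + 4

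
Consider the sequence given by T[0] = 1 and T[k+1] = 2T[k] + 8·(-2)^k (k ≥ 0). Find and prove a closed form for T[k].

Claim: T[k] = 3·2^k − 2·(-2)^k.

Base case: T[0] = 1, and 3·2^0 − 2·(-2)^0 = 3 − 2 = 1.
Assume T[j] = 3·2^j − 2·(-2)^j for some j ≥ 0.
Then T[j+1] = 2T[j] + 8·(-2)^j = 2·(3·2^j − 2·(-2)^j) + 8·(-2)^j = 3·2^{j+1} − 4·(-2)^j + 8·(-2)^j = 3·2^{j+1} + 4·(-2)^j = 3·2^{j+1} − 2·(-2)^{j+1}.
By induction, T[k] = 3·2^k − 2·(-2)^k for all k ≥ 0.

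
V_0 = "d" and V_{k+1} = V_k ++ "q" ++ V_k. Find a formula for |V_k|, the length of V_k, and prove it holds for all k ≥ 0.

Claim: |V_k| = 2^{k+1} − 1.

Base case: |V_0| = 1, and 2^{0+1} − 1 = 1.
Assume |V_r| = 2^{r+1} − 1.
Then |V_{r+1}| = |V_r| + 1 + |V_r| = 2|V_r| + 1 = 2(2^{r+1} − 1) + 1 = 2^{r+2} − 2 + 1 = 2^{r+2} − 1.
So the formula holds for r+1, and by induction |V_k| = 2^{k+1} − 1 for all k ≥ 0.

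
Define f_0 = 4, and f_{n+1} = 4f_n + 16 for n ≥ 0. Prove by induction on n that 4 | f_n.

Base case: f_0 = 4 = 4·1, so 4 | f_0.
Assume 4 | f_j, so f_j = 4t for some integer t.
Then f_{j+1} = 4f_j + 16 = 4·(4t) + 16 = 4(4t + 4), so 4 | f_{j+1}.
So the property holds for j+1, and by induction 4 | f_n for all n ≥ 0.

4 | f_n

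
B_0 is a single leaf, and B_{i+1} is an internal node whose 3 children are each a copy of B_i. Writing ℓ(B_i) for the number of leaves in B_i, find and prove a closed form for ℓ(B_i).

Claim: ℓ(B_i) = 3^i.

Base case: ℓ(B_0) = 1, and 3^0 = 1.
Assume ℓ(B_r) = 3^r.
Then ℓ(B_{r+1}) = 3·ℓ(B_r) = 3·3^r = 3^{r+1}.
This completes the inductive step, so ℓ(B_i) = 3^i for all i ≥ 0.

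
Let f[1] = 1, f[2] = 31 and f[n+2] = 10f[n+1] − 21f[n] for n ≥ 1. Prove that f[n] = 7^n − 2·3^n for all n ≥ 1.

Base cases: f[1] = 1 and 7^1 − 2·3^1 = 1; f[2] = 31 and 7^2 − 2·3^2 = 31.
Assume f[j] = 7^j − 2·3^j for all 1 ≤ j ≤ k, where k ≥ 2.
Then f[k+1] = 10f[k] − 21f[k−1] = 10·(7^k − 2·3^k) − 21·(7^{k−1} − 2·3^{k−1}) = (10·7 − 21)7^{k−1} − 2·(10·3 − 21)3^{k−1} = 49·7^{k−1} − 18·3^{k−1} = 7^{k+1} − 2·3^{k+1}.
Hence f[n] = 7^n − 2·3^n for every n ≥ 1, by strong induction.

f[n] = 7^n − 2·3^n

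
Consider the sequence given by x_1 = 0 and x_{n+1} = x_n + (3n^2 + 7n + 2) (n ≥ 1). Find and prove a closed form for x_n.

Claim: x_n = n^3 + 2n^2 − n − 2.

Base case: x_1 = 0, and 1^3 + 2·1^2 − 1 − 2 = 0.
Assume x_m = m^3 + 2m^2 − m − 2.
Then x_{m+1} = x_m + (3m^2 + 7m + 2) = (m^3 + 2m^2 − m − 2) + (3m^2 + 7m + 2) = m^3 + 5m^2 + 6m,
and (m+1)^3 + 2·(m+1)^2 − (m+1) − 2 = m^3 + 5m^2 + 6m.
Hence x_n = n^3 + 2n^2 − n − 2 for every n ≥ 1, by induction.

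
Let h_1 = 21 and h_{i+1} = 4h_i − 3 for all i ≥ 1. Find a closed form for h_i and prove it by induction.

Claim: h_i = 5·4^i + 1.

Base case: h_1 = 21, and 5·4^1 + 1 = 20 + 1 = 21.
Assume h_k = 5·4^k + 1 for some k ≥ 1.
Then h_{k+1} = 4h_k − 3 = 4·(5·4^k + 1) − 3 = 20·4^k + 4 − 3 = 5·4^{k+1} + 1.
By induction, h_i = 5·4^i + 1 for all i ≥ 1.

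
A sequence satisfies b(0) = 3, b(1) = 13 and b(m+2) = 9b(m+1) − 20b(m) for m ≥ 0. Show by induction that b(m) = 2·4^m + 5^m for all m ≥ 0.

Base cases: b(0) = 3 and 2·4^0 + 5^0 = 3; b(1) = 13 and 2·4^1 + 5^1 = 13.
Assume b(j) = 2·4^j + 5^j for all 0 ≤ j ≤ k, where k ≥ 1.
Then b(k+1) = 9b(k) − 20b(k−1) = 9·(2·4^k + 5^k) − 20·(2·4^{k−1} + 5^{k−1}) = 2·(9·4 − 20)4^{k−1} + (9·5 − 20)5^{k−1} = 32·4^{k−1} + 25·5^{k−1} = 2·4^{k+1} + 5^{k+1}.
So the formula holds for k+1, and by strong induction b(m) = 2·4^m + 5^m for all m ≥ 0.

b(m) = 2·4^m + 5^m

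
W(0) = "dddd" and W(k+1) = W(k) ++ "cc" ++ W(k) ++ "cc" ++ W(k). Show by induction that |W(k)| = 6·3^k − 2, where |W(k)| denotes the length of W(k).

Base case: |W(0)| = 4, and 6·3^0 − 2 = 4.
Assume |W(j)| = 6·3^j − 2.
Then |W(j+1)| = 3|W(j)| + 4 = 3(6·3^j − 2) + 4 = 6·3^{j+1} − 6 + 4 = 6·3^{j+1} − 2.
This completes the inductive step, so |W(k)| = 6·3^k − 2 for all k ≥ 0.

|W(k)| = 6·3^k − 2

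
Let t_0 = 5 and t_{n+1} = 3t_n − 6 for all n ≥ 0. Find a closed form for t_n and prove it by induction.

Claim: t_n = 2·3^n + 3.

Base case: t_0 = 5, and 2·3^0 + 3 = 2 + 3 = 5.
Assume t_k = 2·3^k + 3 for some k ≥ 0.
Then t_{k+1} = 3t_k − 6 = 3·(2·3^k + 3) − 6 = 6·3^k + 9 − 6 = 2·3^{k+1} + 3.
By induction, t_n = 2·3^n + 3 for all n ≥ 0.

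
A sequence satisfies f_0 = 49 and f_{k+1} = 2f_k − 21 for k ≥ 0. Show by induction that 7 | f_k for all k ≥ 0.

Base case: f_0 = 49 = 7·7, so 7 | f_0.
Assume 7 | f_m, so f_m = 7t for some integer t.
Then f_{m+1} = 2f_m − 21 = 2·(7t) − 21 = 7(2t − 3), so 7 | f_{m+1}.
So the property holds for m+1, and by induction 7 | f_k for all k ≥ 0.

7 | f_k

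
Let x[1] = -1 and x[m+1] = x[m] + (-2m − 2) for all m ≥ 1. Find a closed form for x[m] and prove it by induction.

Claim: x[m] = -m^2 − m + 1.

Base case: x[1] = -1, and -1^2 − 1 + 1 = -1.
Assume x[j] = -j^2 − j + 1.
Then x[j+1] = x[j] + (-2j − 2) = (-j^2 − j + 1) + (-2j − 2) = -j^2 − 3j − 1,
and -(j+1)^2 − (j+1) + 1 = -j^2 − 3j − 1.
This completes the inductive step, so x[m] = -m^2 − m + 1 for all m ≥ 1.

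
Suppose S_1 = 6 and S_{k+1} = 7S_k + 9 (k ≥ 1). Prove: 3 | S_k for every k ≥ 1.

Base case: S_1 = 6 = 3·2, so 3 | S_1.
Assume 3 | S_j, so S_j = 3t for some integer t.
Then S_{j+1} = 7S_j + 9 = 7·(3t) + 9 = 3(7t + 3), so 3 | S_{j+1}.
By induction, 3 | S_k for all k ≥ 1.

3 | S_k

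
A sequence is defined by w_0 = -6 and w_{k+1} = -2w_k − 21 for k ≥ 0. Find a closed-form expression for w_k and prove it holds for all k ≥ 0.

Claim: w_k = (-2)^k − 7.

Base case: w_0 = -6, and (-2)^0 − 7 = 1 − 7 = -6.
Assume w_r = (-2)^r − 7 for some r ≥ 0.
Then w_{r+1} = -2w_r − 21 = -2·((-2)^r − 7) − 21 = -2·(-2)^r + 14 − 21 = (-2)^{r+1} − 7.
Hence w_k = (-2)^k − 7 for every k ≥ 0, by induction.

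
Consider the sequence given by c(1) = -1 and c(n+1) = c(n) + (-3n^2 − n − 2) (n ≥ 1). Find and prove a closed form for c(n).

Claim: c(n) = -n^3 + n^2 − 2n + 1.

Base case: c(1) = -1, and -1^3 + 1^2 − 2·1 + 1 = -1.
Assume c(k) = -k^3 + k^2 − 2k + 1.
Then c(k+1) = c(k) + (-3k^2 − k − 2) = (-k^3 + k^2 − 2k + 1) + (-3k^2 − k − 2) = -k^3 − 2k^2 − 3k − 1,
and -(k+1)^3 + (k+1)^2 − 2·(k+1) + 1 = -k^3 − 2k^2 − 3k − 1.
Hence c(n) = -n^3 + n^2 − 2n + 1 for every n ≥ 1, by induction.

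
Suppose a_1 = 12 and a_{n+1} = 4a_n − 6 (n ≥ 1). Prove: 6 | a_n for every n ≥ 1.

Base case: a_1 = 12 = 6·2, so 6 | a_1.
Assume 6 | a_r, so a_r = 6t for some integer t.
Then a_{r+1} = 4a_r − 6 = 4·(6t) − 6 = 6(4t − 1), so 6 | a_{r+1}.
So the property holds for r+1, and by induction 6 | a_n for all n ≥ 1.

6 | a_n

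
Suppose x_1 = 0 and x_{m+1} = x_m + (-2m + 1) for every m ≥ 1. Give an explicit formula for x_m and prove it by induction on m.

Claim: x_m = -m^2 + 2m − 1.

Base case: x_1 = 0, and -1^2 + 2·1 − 1 = 0.
Assume x_k = -k^2 + 2k − 1.
Then x_{k+1} = x_k + (-2k + 1) = (-k^2 + 2k − 1) + (-2k + 1) = -k^2,
and -(k+1)^2 + 2·(k+1) − 1 = -k^2.
This completes the inductive step, so x_m = -m^2 + 2m − 1 for all m ≥ 1.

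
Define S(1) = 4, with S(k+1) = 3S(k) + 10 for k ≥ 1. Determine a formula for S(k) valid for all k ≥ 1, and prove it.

Claim: S(k) = 3^{k+1} − 5.

Base case: S(1) = 4, and 3^{1+1} − 5 = 9 − 5 = 4.
Assume S(m) = 3^{m+1} − 5 for some m ≥ 1.
Then S(m+1) = 3S(m) + 10 = 3·(3^{m+1} − 5) + 10 = 3^{m+2} − 15 + 10 = 3^{m+2} − 5.
So the formula holds for m+1, and by induction S(k) = 3^{k+1} − 5 for all k ≥ 1.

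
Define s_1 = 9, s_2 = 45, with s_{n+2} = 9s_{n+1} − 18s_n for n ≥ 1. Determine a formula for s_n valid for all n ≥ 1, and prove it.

Claim: s_n = 6^n + 3^n.

Base cases: s_1 = 9 and 6^1 + 3^1 = 9; s_2 = 45 and 6^2 + 3^2 = 45.
Assume s_j = 6^j + 3^j for all 1 ≤ j ≤ k, where k ≥ 2.
Then s_{k+1} = 9s_k − 18s_{k−1} = 9·(6^k + 3^k) − 18·(6^{k−1} + 3^{k−1}) = (9·6 − 18)6^{k−1} + (9·3 − 18)3^{k−1} = 36·6^{k−1} + 9·3^{k−1} = 6^{k+1} + 3^{k+1}.
So the formula holds for k+1, and by strong induction s_n = 6^n + 3^n for all n ≥ 1.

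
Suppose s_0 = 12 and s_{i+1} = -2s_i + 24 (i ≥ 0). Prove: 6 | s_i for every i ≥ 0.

Base case: s_0 = 12 = 6·2, so 6 | s_0.
Assume 6 | s_r, so s_r = 6t for some integer t.
Then s_{r+1} = -2s_r + 24 = -2·(6t) + 24 = 6(-2t + 4), so 6 | s_{r+1}.
So the property holds for r+1, and by induction 6 | s_i for all i ≥ 0.

6 | s_i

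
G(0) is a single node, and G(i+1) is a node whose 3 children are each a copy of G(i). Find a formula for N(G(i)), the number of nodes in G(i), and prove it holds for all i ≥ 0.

Claim: N(G(i)) = (3^{i+1} − 1)/2.

Base case: N(G(0)) = 1, and (3^{0+1} − 1)/2 = 1.
Assume N(G(j)) = (3^{j+1} − 1)/2.
Then N(G(j+1)) = 1 + 3N(G(j)) = 1 + 3·(3^{j+1} − 1)/2 = 1 + (3^{j+2} − 3)/2 = (2 + 3^{j+2} − 3)/2 = (3^{j+2} − 1)/2.
So the formula holds for j+1, and by induction N(G(i)) = (3^{i+1} − 1)/2 for all i ≥ 0.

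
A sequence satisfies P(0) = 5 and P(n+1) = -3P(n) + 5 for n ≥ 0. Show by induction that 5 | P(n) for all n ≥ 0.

Base case: P(0) = 5 = 5·1, so 5 | P(0).
Assume 5 | P(j), so P(j) = 5t for some integer t.
Then P(j+1) = -3P(j) + 5 = -3·(5t) + 5 = 5(-3t + 1), so 5 | P(j+1).
Hence 5 | P(n) for every n ≥ 0, by induction.

5 | P(n)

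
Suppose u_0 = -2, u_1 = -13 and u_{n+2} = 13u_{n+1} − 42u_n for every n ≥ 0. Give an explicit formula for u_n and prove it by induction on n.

Claim: u_n = -7^n − 6^n.

Base cases: u_0 = -2 and -7^0 − 6^0 = -2; u_1 = -13 and -7^1 − 6^1 = -13.
Assume u_j = -7^j − 6^j for all 0 ≤ j ≤ m, where m ≥ 1.
Then u_{m+1} = 13u_m − 42u_{m−1} = 13·(-7^m − 6^m) − 42·(-7^{m−1} − 6^{m−1}) = -(13·7 − 42)7^{m−1} − (13·6 − 42)6^{m−1} = -49·7^{m−1} − 36·6^{m−1} = -7^{m+1} − 6^{m+1}.
This completes the inductive step, so u_n = -7^n − 6^n for all n ≥ 0.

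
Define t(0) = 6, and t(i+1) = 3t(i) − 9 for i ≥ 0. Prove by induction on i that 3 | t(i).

Base case: t(0) = 6 = 3·2, so 3 | t(0).
Assume 3 | t(r), so t(r) = 3s for some integer s.
Then t(r+1) = 3t(r) − 9 = 3·(3s) − 9 = 3(3s − 3), so 3 | t(r+1).
This completes the inductive step, so 3 | t(i) for all i ≥ 0.

3 | t(i)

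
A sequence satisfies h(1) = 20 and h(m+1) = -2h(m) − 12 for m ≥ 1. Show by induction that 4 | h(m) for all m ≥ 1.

Base case: h(1) = 20 = 4·5, so 4 | h(1).
Assume 4 | h(j), so h(j) = 4t for some integer t.
Then h(j+1) = -2h(j) − 12 = -2·(4t) − 12 = 4(-2t − 3), so 4 | h(j+1).
So the property holds for j+1, and by induction 4 | h(m) for all m ≥ 1.

4 | h(m)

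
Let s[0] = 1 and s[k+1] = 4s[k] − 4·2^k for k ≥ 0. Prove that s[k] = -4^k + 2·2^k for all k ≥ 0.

Base case: s[0] = 1, and -4^0 + 2·2^0 = -1 + 2 = 1.
Assume s[m] = -4^m + 2·2^m for some m ≥ 0.
Then s[m+1] = 4s[m] − 4·2^m = 4·(-4^m + 2·2^m) − 4·2^m = -4^{m+1} + 8·2^m − 4·2^m = -4^{m+1} + 4·2^m = -4^{m+1} + 2·2^{m+1}.
This completes the inductive step, so s[k] = -4^k + 2·2^k for all k ≥ 0.

s[k] = -4^k + 2·2^k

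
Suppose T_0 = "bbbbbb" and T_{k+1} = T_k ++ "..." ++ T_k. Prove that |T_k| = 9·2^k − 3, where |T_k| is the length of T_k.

Base case: |T_0| = 6, and 9·2^0 − 3 = 6.
Assume |T_j| = 9·2^j − 3.
Then |T_{j+1}| = |T_j| + 3 + |T_j| = 2|T_j| + 3 = 2(9·2^j − 3) + 3 = 9·2^{j+1} − 6 + 3 = 9·2^{j+1} − 3.
This completes the inductive step, so |T_k| = 9·2^k − 3 for all k ≥ 0.

|T_k| = 9·2^k − 3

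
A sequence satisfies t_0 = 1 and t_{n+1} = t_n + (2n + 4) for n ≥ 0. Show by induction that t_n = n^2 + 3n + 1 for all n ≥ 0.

Base case: t_0 = 1, and 0^2 + 3·0 + 1 = 1.
Assume t_j = j^2 + 3j + 1.
Then t_{j+1} = t_j + (2j + 4) = (j^2 + 3j + 1) + (2j + 4) = j^2 + 5j + 5,
and (j+1)^2 + 3·(j+1) + 1 = j^2 + 5j + 5.
By induction, t_n = n^2 + 3n + 1 for all n ≥ 0.

t_n = n^2 + 3n + 1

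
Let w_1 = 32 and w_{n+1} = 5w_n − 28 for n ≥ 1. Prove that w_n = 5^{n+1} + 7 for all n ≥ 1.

Base case: w_1 = 32, and 5^{1+1} + 7 = 25 + 7 = 32.
Assume w_r = 5^{r+1} + 7 for some r ≥ 1.
Then w_{r+1} = 5w_r − 28 = 5·(5^{r+1} + 7) − 28 = 5^{r+2} + 35 − 28 = 5^{r+2} + 7.
Hence w_n = 5^{n+1} + 7 for every n ≥ 1, by induction.

w_n = 5^{n+1} + 7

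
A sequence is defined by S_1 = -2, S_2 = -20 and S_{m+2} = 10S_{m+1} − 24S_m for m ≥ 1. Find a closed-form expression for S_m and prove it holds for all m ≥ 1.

Claim: S_m = 4^m − 6^m.

Base cases: S_1 = -2 and 4^1 − 6^1 = -2; S_2 = -20 and 4^2 − 6^2 = -20.
Assume S_j = 4^j − 6^j for all 1 ≤ j ≤ k, where k ≥ 2.
Then S_{k+1} = 10S_k − 24S_{k−1} = 10·(4^k − 6^k) − 24·(4^{k−1} − 6^{k−1}) = (10·4 − 24)4^{k−1} − (10·6 − 24)6^{k−1} = 16·4^{k−1} − 36·6^{k−1} = 4^{k+1} − 6^{k+1}.
So the formula holds for k+1, and by strong induction S_m = 4^m − 6^m for all m ≥ 1.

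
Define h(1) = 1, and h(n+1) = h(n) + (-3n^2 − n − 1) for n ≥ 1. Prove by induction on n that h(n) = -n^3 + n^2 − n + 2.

Base case: h(1) = 1, and -1^3 + 1^2 − 1 + 2 = 1.
Assume h(k) = -k^3 + k^2 − k + 2.
Then h(k+1) = h(k) + (-3k^2 − k − 1) = (-k^3 + k^2 − k + 2) + (-3k^2 − k − 1) = -k^3 − 2k^2 − 2k + 1,
and -(k+1)^3 + (k+1)^2 − (k+1) + 2 = -k^3 − 2k^2 − 2k + 1.
By induction, h(n) = -n^3 + n^2 − n + 2 for all n ≥ 1.

h(n) = -n^3 + n^2 − n + 2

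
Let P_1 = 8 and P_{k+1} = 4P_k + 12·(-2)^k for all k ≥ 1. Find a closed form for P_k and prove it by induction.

Claim: P_k = 4^k − 2·(-2)^k.

Base case: P_1 = 8, and 4^1 − 2·(-2)^1 = 4 + 4 = 8.
Assume P_m = 4^m − 2·(-2)^m for some m ≥ 1.
Then P_{m+1} = 4P_m + 12·(-2)^m = 4·(4^m − 2·(-2)^m) + 12·(-2)^m = 4^{m+1} − 8·(-2)^m + 12·(-2)^m = 4^{m+1} + 4·(-2)^m = 4^{m+1} − 2·(-2)^{m+1}.
So the formula holds for m+1, and by induction P_k = 4^k − 2·(-2)^k for all k ≥ 1.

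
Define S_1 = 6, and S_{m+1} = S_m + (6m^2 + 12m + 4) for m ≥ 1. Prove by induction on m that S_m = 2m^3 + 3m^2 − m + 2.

Base case: S_1 = 6, and 2·1^3 + 3·1^2 − 1 + 2 = 6.
Assume S_r = 2r^3 + 3r^2 − r + 2.
Then S_{r+1} = S_r + (6r^2 + 12r + 4) = (2r^3 + 3r^2 − r + 2) + (6r^2 + 12r + 4) = 2r^3 + 9r^2 + 11r + 6,
and 2·(r+1)^3 + 3·(r+1)^2 − (r+1) + 2 = 2r^3 + 9r^2 + 11r + 6.
Hence S_m = 2m^3 + 3m^2 − m + 2 for every m ≥ 1, by induction.

S_m = 2m^3 + 3m^2 − m + 2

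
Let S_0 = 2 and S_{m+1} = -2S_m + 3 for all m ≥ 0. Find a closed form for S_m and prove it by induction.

Claim: S_m = (-2)^m + 1.

Base case: S_0 = 2, and (-2)^0 + 1 = 1 + 1 = 2.
Assume S_j = (-2)^j + 1 for some j ≥ 0.
Then S_{j+1} = -2S_j + 3 = -2·((-2)^j + 1) + 3 = -2·(-2)^j − 2 + 3 = (-2)^{j+1} + 1.
By induction, S_m = (-2)^m + 1 for all m ≥ 0.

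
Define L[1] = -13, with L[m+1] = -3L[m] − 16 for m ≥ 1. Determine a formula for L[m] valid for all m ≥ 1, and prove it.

Claim: L[m] = 3·(-3)^m − 4.

Base case: L[1] = -13, and 3·(-3)^1 − 4 = -9 − 4 = -13.
Assume L[j] = 3·(-3)^j − 4 for some j ≥ 1.
Then L[j+1] = -3L[j] − 16 = -3·(3·(-3)^j − 4) − 16 = -9·(-3)^j + 12 − 16 = 3·(-3)^{j+1} − 4.
This completes the inductive step, so L[m] = 3·(-3)^m − 4 for all m ≥ 1.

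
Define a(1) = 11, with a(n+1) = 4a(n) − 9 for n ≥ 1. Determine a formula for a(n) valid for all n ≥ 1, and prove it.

Claim: a(n) = 2·4^n + 3.

Base case: a(1) = 11, and 2·4^1 + 3 = 8 + 3 = 11.
Assume a(j) = 2·4^j + 3 for some j ≥ 1.
Then a(j+1) = 4a(j) − 9 = 4·(2·4^j + 3) − 9 = 8·4^j + 12 − 9 = 2·4^{j+1} + 3.
By induction, a(n) = 2·4^n + 3 for all n ≥ 1.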